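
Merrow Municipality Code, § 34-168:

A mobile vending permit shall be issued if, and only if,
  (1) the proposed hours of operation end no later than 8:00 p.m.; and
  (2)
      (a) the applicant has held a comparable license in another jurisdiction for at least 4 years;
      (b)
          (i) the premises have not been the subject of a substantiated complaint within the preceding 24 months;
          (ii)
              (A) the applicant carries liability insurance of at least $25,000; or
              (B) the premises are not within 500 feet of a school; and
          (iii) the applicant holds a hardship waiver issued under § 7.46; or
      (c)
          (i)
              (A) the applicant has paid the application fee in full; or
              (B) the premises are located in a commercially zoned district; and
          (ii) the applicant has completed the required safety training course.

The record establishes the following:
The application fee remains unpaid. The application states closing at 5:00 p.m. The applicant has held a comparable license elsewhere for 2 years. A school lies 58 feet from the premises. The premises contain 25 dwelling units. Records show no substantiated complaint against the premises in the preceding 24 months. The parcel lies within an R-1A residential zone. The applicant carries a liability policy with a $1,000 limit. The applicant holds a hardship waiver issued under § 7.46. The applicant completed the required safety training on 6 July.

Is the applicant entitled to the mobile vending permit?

No — denied.

(1) closes by 8 p.m. — met.
(a) prior license ≥ 4 yr — fails.
(i) no complaint in 24 mo. — met.
(A) insurance ≥ $25,000 — not met.
(B) ≥500 ft from school — fails.
(ii) = F OR F = false.
(iii) hardship waiver — holds.
(b): T AND F AND T → false.
(A) fee paid — not met.
(B) commercially zoned — not met.
So (i) is not satisfied (F OR F).
(ii) safety training — holds.
(c): F AND T → false.
(2): F OR F OR F → false.
So Overall is not satisfied (T AND F).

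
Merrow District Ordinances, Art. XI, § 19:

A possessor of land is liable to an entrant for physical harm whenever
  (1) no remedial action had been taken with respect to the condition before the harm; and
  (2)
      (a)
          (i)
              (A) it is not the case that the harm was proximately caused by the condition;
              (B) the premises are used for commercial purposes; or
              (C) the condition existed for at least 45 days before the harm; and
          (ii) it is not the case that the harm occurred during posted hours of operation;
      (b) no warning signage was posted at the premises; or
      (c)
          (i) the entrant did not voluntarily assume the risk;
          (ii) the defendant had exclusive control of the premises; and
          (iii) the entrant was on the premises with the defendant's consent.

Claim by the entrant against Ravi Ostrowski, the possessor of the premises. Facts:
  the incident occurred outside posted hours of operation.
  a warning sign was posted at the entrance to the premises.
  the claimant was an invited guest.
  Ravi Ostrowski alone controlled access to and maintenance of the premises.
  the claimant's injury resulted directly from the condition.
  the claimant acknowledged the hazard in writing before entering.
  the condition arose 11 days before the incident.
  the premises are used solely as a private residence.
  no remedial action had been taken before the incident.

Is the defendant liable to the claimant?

No — not liable.

(1) no remedial action — satisfied.
(A) not (proximate cause) — fails.
(B) commercial use — fails.
(C) condition ≥45 days old — fails.
(i) = F OR F OR F = false.
(ii) not (during posted hours) — holds.
(a): F AND T → false.
(b) no signage posted — fails.
(i) no assumed risk — not satisfied.
(ii) exclusive control — holds.
(iii) consent to enter — met.
(c): F AND T AND T → false.
(2): F OR F OR F → false.
Overall = T AND F = false.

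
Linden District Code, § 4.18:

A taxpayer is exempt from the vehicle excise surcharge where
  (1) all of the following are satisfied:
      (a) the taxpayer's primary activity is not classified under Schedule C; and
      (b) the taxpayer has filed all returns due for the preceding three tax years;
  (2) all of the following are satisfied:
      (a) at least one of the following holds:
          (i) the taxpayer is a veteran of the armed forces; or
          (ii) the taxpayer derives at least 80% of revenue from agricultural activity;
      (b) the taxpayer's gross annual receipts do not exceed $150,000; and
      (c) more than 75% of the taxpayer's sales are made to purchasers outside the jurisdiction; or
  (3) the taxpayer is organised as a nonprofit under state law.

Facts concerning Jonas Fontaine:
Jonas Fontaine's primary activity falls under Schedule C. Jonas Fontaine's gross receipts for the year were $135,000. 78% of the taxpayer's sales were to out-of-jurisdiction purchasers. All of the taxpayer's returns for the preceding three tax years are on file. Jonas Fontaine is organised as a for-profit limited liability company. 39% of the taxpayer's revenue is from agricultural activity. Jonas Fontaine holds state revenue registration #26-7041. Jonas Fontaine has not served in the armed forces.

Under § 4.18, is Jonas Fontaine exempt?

No — not exempt.

(a) not (Schedule C activity) — not met.
(b) returns current — holds.
(1): F AND T → false.
(i) veteran — not satisfied.
(ii) ≥80% agricultural — not satisfied.
(a): F OR F → false.
(b) receipts ≤ $150,000 — met.
(c) >75% out-of-jur. sales — met.
So (2) is not satisfied (F AND T AND T).
(3) nonprofit — not satisfied.
So Overall is not satisfied (F OR F OR F).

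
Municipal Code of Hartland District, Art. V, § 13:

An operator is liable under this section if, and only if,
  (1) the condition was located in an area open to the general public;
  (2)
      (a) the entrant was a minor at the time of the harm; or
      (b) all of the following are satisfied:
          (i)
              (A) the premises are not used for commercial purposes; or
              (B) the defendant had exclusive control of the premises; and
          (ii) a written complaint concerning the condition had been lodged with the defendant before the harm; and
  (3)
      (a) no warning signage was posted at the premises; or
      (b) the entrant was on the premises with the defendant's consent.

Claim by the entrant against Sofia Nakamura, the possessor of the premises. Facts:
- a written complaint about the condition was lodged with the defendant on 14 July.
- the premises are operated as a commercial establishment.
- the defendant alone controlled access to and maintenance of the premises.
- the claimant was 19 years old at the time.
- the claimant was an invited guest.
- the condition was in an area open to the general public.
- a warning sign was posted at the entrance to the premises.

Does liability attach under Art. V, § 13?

Yes — liable.

(1) public area — holds.
(a) entrant a minor — not satisfied.
(A) not (commercial use) — fails.
(B) exclusive control — met.
(i) = F OR T = true.
(ii) complaint lodged — satisfied.
(b): T AND T → true.
(2): F OR T → true.
(a) no signage posted — fails.
(b) consent to enter — holds.
So (3) is satisfied (F OR T).
Overall = T AND T AND T = true.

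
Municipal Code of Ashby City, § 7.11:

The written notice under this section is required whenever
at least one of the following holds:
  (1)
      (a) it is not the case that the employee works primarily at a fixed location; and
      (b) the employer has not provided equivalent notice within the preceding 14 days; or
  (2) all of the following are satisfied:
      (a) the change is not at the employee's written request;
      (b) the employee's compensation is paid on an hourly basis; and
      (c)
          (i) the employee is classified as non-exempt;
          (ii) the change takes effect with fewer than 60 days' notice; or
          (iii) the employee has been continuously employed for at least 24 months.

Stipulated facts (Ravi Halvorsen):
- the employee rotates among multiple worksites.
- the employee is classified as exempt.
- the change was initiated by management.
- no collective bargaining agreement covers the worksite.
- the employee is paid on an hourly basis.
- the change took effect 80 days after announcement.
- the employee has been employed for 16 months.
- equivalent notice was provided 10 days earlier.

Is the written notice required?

(a) not (fixed location) — met.
(b) no recent notice — not satisfied.
So (1) is not satisfied (T AND F).
(a) not employee-requested — met.
(b) hourly-paid — holds.
(i) non-exempt — not satisfied.
(ii) < 60 days' notice — not met.
(iii) tenure ≥ 24 mo. — not satisfied.
(c) = F OR F OR F = false.
(2) = T AND T AND F = false.
Overall = F OR F = false.

No — not required.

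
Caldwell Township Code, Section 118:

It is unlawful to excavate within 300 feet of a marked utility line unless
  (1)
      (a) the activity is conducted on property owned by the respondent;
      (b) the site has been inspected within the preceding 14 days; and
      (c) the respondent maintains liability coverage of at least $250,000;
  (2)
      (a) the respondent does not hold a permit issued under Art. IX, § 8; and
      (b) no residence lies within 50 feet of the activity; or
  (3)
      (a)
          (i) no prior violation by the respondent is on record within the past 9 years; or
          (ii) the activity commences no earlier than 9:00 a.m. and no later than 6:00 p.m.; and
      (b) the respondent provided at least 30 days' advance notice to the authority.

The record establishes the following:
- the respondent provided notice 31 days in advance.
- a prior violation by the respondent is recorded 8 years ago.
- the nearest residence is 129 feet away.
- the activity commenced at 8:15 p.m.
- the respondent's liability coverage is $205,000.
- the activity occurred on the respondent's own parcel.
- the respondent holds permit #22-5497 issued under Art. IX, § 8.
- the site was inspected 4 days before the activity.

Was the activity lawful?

(a) own property — satisfied.
(b) site inspected — holds.
(c) coverage ≥ $250,000 — fails.
So (1) is not satisfied (T AND T AND F).
(a) not (holds permit) — not met.
(b) no residence in 50 ft — holds.
So (2) is not satisfied (F AND T).
(i) no prior violation — not satisfied.
(ii) start within hours — fails.
(a) = F OR F = false.
(b) ≥30 days' notice — holds.
(3): F AND T → false.
So Overall is not satisfied (F OR F OR F).

No — unlawful.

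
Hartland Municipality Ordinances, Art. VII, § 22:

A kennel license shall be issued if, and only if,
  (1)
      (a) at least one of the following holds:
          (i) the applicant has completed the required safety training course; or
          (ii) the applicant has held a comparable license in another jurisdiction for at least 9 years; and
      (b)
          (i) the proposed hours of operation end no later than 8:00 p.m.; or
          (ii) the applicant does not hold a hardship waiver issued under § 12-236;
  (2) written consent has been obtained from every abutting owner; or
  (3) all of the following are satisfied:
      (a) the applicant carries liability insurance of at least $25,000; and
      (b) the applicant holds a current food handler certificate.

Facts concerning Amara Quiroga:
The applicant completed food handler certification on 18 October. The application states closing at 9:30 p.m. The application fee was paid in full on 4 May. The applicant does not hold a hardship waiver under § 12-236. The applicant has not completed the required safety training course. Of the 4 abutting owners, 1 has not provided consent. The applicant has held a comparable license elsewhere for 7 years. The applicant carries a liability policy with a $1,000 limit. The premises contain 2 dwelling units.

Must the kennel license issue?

No — denied.

(i) safety training — not satisfied.
(ii) prior license ≥ 9 yr — not met.
(a): F OR F → false.
(i) closes by 8 p.m. — not met.
(ii) not (hardship waiver) — satisfied.
(b): F OR T → true.
(1) = F AND T = false.
(2) all abutters consent — fails.
(a) insurance ≥ $25,000 — not met.
(b) food handler cert. — satisfied.
So (3) is not satisfied (F AND T).
Overall = F OR F OR F = false.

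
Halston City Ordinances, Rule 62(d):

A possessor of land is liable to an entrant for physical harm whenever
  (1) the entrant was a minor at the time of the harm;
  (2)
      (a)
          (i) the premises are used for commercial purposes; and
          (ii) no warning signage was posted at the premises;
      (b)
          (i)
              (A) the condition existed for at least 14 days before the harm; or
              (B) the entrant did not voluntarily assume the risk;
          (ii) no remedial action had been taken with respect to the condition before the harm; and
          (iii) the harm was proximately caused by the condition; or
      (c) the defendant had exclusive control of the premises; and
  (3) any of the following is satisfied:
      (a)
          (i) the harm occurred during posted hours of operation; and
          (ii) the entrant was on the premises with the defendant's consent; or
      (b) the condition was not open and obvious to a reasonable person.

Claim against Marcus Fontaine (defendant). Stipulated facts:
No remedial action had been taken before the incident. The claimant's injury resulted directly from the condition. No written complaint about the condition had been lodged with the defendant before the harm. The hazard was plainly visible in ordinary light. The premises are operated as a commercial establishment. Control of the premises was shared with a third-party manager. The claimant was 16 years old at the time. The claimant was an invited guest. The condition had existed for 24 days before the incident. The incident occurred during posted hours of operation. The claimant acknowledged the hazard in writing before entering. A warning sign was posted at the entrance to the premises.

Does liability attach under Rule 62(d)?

Yes — liable.

(1) entrant a minor — met.
(i) commercial use — satisfied.
(ii) no signage posted — not satisfied.
(a) = T AND F = false.
(A) condition ≥14 days old — holds.
(B) no assumed risk — not satisfied.
So (i) is satisfied (T OR F).
(ii) no remedial action — holds.
(iii) proximate cause — satisfied.
(b): T AND T AND T → true.
(c) exclusive control — not satisfied.
(2): F OR T OR F → true.
(i) during posted hours — holds.
(ii) consent to enter — satisfied.
(a): T AND T → true.
(b) not open/obvious — not satisfied.
So (3) is satisfied (T OR F).
So Overall is satisfied (T AND T AND T).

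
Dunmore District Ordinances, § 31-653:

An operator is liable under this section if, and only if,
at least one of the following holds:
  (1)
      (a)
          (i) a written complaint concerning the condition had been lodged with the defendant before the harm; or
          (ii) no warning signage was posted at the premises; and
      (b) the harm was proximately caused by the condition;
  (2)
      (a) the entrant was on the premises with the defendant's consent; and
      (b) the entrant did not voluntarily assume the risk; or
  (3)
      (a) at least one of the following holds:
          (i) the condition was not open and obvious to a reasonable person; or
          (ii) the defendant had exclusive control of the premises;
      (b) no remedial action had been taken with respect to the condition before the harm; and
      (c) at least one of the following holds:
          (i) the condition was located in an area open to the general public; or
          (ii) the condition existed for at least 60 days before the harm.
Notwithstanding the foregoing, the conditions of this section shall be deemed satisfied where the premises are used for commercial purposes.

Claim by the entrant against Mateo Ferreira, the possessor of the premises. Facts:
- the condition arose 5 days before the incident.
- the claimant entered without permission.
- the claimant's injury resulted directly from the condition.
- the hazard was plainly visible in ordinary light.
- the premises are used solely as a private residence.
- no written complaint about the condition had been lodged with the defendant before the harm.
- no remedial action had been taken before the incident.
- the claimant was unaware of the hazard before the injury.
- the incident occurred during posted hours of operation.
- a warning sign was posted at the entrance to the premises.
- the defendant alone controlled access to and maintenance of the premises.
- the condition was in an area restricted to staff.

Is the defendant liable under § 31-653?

No — not liable.

(i) complaint lodged — not satisfied.
(ii) no signage posted — fails.
(a) = F OR F = false.
(b) proximate cause — holds.
(1) = F AND T = false.
(a) consent to enter — not satisfied.
(b) no assumed risk — satisfied.
So (2) is not satisfied (F AND T).
(i) not open/obvious — not satisfied.
(ii) exclusive control — met.
(a) = F OR T = true.
(b) no remedial action — satisfied.
(i) public area — not satisfied.
(ii) condition ≥60 days old — not met.
(c) = F OR F = false.
(3): T AND T AND F → false.
Overall = F OR F OR F = false.
Exception (commercial use) — not satisfied.
Result: main false OR exception false → false.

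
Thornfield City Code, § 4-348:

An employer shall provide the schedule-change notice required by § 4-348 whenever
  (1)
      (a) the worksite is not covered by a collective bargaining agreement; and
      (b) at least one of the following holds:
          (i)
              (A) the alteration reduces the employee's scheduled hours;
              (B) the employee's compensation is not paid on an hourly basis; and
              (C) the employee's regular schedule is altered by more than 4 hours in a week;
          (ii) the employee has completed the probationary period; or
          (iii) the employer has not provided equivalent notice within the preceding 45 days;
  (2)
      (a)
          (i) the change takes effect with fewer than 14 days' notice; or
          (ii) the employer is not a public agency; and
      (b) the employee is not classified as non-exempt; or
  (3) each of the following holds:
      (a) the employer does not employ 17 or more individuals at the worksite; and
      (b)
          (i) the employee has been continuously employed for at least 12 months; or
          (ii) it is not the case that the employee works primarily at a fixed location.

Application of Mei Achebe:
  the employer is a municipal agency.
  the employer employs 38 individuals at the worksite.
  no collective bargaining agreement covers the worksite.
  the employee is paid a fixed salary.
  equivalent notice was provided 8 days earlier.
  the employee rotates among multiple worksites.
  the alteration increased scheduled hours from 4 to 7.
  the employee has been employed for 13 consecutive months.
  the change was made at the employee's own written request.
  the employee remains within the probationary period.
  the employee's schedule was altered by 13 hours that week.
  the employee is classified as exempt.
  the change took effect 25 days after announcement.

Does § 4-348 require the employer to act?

No — not required.

(a) no CBA — satisfied.
(A) hours reduced — not met.
(B) not (hourly-paid) — met.
(C) schedule shift > 4h — met.
(i): F AND T AND T → false.
(ii) past probation — fails.
(iii) no recent notice — fails.
So (b) is not satisfied (F OR F OR F).
(1): T AND F → false.
(i) < 14 days' notice — not met.
(ii) not (public agency) — fails.
So (a) is not satisfied (F OR F).
(b) not (non-exempt) — met.
So (2) is not satisfied (F AND T).
(a) not (≥ 17 at site) — not met.
(i) tenure ≥ 12 mo. — satisfied.
(ii) not (fixed location) — met.
So (b) is satisfied (T OR T).
(3) = F AND T = false.
Overall: F OR F OR F → false.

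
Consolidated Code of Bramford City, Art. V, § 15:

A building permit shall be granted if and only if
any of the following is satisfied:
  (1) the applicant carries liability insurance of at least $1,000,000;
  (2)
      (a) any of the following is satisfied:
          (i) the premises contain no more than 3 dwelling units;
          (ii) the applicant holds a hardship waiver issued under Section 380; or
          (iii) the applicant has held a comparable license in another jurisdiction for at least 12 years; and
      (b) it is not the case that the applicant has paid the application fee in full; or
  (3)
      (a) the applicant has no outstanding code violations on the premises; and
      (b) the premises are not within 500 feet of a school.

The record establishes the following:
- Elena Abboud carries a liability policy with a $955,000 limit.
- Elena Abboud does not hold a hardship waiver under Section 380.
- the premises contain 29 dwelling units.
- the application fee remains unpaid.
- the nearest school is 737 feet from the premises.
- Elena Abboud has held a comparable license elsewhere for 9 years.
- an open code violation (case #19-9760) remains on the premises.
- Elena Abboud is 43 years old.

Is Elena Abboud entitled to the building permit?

(1) insurance ≥ $1,000,000 — not satisfied.
(i) ≤ 3 units — fails.
(ii) hardship waiver — not satisfied.
(iii) prior license ≥ 12 yr — not satisfied.
(a): F OR F OR F → false.
(b) not (fee paid) — satisfied.
(2): F AND T → false.
(a) no code violations — not met.
(b) ≥500 ft from school — satisfied.
So (3) is not satisfied (F AND T).
Overall = F OR F OR F = false.

No — denied.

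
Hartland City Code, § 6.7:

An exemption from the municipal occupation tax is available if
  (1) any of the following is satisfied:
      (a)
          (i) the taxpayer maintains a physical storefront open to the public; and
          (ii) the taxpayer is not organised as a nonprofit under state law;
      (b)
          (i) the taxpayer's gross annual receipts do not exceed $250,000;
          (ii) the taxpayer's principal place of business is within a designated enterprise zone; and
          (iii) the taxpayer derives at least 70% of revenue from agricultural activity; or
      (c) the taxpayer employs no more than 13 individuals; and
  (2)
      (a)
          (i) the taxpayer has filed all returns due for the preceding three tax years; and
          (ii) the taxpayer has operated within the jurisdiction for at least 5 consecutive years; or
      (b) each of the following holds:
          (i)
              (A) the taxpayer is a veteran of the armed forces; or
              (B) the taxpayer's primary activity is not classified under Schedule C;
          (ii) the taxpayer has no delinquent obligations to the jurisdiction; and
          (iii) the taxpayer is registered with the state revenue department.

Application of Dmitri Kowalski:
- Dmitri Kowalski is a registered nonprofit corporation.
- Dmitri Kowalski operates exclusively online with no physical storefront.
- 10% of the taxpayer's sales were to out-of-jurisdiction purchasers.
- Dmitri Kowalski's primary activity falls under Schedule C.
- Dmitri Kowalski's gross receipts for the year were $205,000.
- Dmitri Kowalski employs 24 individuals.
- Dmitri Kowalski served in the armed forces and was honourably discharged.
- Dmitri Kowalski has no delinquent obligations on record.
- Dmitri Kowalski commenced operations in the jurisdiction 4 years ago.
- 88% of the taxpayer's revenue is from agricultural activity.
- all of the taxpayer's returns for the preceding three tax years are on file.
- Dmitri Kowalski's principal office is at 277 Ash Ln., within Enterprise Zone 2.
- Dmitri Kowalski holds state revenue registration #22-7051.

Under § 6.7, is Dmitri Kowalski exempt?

(i) has storefront — not satisfied.
(ii) not (nonprofit) — not satisfied.
So (a) is not satisfied (F AND F).
(i) receipts ≤ $250,000 — satisfied.
(ii) in enterprise zone — met.
(iii) ≥70% agricultural — met.
(b) = T AND T AND T = true.
(c) ≤ 13 employees — fails.
So (1) is satisfied (F OR T OR F).
(i) returns current — met.
(ii) ≥ 5 yrs in jurisdiction — not satisfied.
So (a) is not satisfied (T AND F).
(A) veteran — satisfied.
(B) not (Schedule C activity) — not met.
So (i) is satisfied (T OR F).
(ii) no delinquency — satisfied.
(iii) state-registered — holds.
So (b) is satisfied (T AND T AND T).
(2): F OR T → true.
Overall = T AND T = true.

Yes — exempt.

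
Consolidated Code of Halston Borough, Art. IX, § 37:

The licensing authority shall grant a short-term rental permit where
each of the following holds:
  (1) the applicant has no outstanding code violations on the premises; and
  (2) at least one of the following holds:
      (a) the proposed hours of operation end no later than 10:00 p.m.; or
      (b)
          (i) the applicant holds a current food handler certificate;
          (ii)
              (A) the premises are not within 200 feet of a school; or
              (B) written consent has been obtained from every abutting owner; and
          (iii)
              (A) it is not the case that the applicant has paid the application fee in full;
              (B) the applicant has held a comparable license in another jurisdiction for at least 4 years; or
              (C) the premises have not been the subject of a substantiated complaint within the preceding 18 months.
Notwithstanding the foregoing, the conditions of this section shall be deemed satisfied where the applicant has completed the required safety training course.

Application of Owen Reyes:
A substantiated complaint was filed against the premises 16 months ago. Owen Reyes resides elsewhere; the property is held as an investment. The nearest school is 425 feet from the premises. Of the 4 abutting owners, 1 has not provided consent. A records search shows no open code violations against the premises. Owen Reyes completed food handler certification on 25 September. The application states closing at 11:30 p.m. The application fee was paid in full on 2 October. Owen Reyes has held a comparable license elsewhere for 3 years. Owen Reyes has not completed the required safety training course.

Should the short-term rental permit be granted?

(1) no code violations — holds.
(a) closes by 10 p.m. — not satisfied.
(i) food handler cert. — met.
(A) ≥200 ft from school — holds.
(B) all abutters consent — not satisfied.
(ii) = T OR F = true.
(A) not (fee paid) — fails.
(B) prior license ≥ 4 yr — fails.
(C) no complaint in 18 mo. — fails.
(iii): F OR F OR F → false.
(b) = T AND T AND F = false.
(2) = F OR F = false.
Overall: T AND F → false.
Exception (safety training) — not satisfied.
Result: main false OR exception false → false.

No — denied.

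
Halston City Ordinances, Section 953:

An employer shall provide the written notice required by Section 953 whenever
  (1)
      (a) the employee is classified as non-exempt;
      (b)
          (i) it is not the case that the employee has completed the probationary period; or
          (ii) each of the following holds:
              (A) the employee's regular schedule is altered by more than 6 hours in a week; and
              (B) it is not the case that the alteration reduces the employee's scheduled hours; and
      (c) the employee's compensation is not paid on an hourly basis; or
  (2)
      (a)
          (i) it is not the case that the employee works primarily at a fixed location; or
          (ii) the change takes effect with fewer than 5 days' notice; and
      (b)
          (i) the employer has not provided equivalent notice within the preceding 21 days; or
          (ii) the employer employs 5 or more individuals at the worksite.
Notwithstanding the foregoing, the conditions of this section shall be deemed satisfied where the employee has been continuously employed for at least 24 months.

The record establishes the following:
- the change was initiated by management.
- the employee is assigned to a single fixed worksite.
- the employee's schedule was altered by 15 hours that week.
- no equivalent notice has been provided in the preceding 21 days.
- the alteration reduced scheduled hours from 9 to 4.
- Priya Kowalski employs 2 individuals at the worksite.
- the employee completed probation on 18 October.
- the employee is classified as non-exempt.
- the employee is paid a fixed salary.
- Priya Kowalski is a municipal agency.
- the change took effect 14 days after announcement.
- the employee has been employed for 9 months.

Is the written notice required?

No — not required.

(a) non-exempt — satisfied.
(i) not (past probation) — fails.
(A) schedule shift > 6h — met.
(B) not (hours reduced) — not met.
(ii) = T AND F = false.
(b): F OR F → false.
(c) not (hourly-paid) — met.
(1) = T AND F AND T = false.
(i) not (fixed location) — not met.
(ii) < 5 days' notice — not satisfied.
So (a) is not satisfied (F OR F).
(i) no recent notice — met.
(ii) ≥ 5 at site — not met.
(b) = T OR F = true.
(2): F AND T → false.
Overall: F OR F → false.
Exception (tenure ≥ 24 mo.) — not satisfied.
Result: main false OR exception false → false.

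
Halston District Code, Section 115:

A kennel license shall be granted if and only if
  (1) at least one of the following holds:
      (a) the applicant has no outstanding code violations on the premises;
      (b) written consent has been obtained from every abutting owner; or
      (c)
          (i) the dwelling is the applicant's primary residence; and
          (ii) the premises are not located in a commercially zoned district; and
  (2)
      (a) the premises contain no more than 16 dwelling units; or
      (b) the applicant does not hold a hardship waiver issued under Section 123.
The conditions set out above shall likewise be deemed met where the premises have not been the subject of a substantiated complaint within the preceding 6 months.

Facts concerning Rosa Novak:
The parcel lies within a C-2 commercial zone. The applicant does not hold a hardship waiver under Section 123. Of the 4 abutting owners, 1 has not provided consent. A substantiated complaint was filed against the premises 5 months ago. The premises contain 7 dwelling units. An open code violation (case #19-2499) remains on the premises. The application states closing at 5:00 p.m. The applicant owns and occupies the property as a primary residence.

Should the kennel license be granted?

No — denied.

(a) no code violations — not satisfied.
(b) all abutters consent — not met.
(i) primary residence — holds.
(ii) not (commercially zoned) — fails.
(c): T AND F → false.
So (1) is not satisfied (F OR F OR F).
(a) ≤ 16 units — met.
(b) not (hardship waiver) — met.
So (2) is satisfied (T OR T).
So Overall is not satisfied (F AND T).
Exception (no complaint in 6 mo.) — not satisfied.
Result: main false OR exception false → false.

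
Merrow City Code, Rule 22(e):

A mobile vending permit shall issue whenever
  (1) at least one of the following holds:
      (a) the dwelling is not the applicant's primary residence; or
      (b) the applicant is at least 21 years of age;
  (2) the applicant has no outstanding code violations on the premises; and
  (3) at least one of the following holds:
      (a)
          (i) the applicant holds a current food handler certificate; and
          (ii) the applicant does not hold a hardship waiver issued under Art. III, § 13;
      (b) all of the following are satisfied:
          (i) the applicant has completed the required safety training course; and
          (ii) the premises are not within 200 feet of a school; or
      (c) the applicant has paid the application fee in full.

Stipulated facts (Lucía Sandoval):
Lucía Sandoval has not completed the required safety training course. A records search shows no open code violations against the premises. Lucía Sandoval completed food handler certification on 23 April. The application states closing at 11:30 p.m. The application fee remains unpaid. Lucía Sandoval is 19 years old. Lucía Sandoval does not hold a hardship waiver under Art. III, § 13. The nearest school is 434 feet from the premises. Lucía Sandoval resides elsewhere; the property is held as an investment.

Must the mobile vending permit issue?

Yes — granted.

(a) not (primary residence) — holds.
(b) age ≥ 21 — fails.
(1) = T OR F = true.
(2) no code violations — met.
(i) food handler cert. — satisfied.
(ii) not (hardship waiver) — satisfied.
(a) = T AND T = true.
(i) safety training — fails.
(ii) ≥200 ft from school — holds.
(b) = F AND T = false.
(c) fee paid — not met.
(3): T OR F OR F → true.
So Overall is satisfied (T AND T AND T).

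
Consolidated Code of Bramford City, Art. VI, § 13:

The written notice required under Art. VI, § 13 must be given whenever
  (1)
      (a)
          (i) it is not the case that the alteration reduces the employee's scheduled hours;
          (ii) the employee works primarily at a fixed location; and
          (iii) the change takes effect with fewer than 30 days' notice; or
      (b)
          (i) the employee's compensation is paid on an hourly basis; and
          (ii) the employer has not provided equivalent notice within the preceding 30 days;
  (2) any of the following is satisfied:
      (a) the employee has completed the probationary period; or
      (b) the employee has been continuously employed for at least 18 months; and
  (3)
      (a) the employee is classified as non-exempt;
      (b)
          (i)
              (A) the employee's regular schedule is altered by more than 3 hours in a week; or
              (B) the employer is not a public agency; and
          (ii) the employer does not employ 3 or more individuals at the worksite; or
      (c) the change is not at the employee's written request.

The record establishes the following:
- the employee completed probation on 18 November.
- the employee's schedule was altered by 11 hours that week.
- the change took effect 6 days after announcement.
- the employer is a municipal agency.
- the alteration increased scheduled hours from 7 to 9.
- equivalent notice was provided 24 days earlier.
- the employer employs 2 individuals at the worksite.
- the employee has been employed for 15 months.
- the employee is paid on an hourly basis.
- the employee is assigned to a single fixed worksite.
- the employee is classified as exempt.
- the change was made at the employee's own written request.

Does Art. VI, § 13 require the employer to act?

(i) not (hours reduced) — satisfied.
(ii) fixed location — satisfied.
(iii) < 30 days' notice — satisfied.
(a): T AND T AND T → true.
(i) hourly-paid — met.
(ii) no recent notice — not satisfied.
(b): T AND F → false.
(1) = T OR F = true.
(a) past probation — holds.
(b) tenure ≥ 18 mo. — fails.
So (2) is satisfied (T OR F).
(a) non-exempt — fails.
(A) schedule shift > 3h — satisfied.
(B) not (public agency) — not met.
(i): T OR F → true.
(ii) not (≥ 3 at site) — satisfied.
(b) = T AND T = true.
(c) not employee-requested — fails.
(3): F OR T OR F → true.
Overall = T AND T AND T = true.

Yes — required.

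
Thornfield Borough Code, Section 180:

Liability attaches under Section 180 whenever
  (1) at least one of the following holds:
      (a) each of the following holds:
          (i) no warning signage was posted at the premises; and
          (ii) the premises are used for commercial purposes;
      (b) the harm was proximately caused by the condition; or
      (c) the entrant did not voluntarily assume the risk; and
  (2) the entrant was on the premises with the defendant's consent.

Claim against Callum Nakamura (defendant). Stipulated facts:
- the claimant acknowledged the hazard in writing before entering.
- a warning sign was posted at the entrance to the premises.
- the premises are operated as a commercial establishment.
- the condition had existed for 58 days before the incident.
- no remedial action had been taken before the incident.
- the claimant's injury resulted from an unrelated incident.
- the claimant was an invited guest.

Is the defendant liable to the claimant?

(i) no signage posted — not satisfied.
(ii) commercial use — holds.
(a): F AND T → false.
(b) proximate cause — fails.
(c) no assumed risk — not met.
So (1) is not satisfied (F OR F OR F).
(2) consent to enter — holds.
Overall = F AND T = false.

No — not liable.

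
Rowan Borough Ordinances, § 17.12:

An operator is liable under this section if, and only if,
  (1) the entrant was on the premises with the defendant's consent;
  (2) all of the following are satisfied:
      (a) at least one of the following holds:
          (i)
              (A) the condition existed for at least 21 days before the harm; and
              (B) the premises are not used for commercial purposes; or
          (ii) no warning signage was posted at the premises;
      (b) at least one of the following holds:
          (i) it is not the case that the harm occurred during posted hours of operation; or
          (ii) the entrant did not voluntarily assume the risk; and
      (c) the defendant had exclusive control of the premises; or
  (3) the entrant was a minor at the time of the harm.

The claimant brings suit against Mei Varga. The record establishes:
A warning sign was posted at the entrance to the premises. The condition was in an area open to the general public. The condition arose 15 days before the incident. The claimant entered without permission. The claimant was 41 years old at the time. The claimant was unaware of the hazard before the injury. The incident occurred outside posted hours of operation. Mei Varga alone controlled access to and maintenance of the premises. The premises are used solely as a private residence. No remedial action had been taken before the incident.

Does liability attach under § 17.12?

(1) consent to enter — not met.
(A) condition ≥21 days old — not satisfied.
(B) not (commercial use) — met.
(i): F AND T → false.
(ii) no signage posted — not met.
(a): F OR F → false.
(i) not (during posted hours) — satisfied.
(ii) no assumed risk — satisfied.
(b) = T OR T = true.
(c) exclusive control — satisfied.
(2) = F AND T AND T = false.
(3) entrant a minor — fails.
Overall = F OR F OR F = false.

No — not liable.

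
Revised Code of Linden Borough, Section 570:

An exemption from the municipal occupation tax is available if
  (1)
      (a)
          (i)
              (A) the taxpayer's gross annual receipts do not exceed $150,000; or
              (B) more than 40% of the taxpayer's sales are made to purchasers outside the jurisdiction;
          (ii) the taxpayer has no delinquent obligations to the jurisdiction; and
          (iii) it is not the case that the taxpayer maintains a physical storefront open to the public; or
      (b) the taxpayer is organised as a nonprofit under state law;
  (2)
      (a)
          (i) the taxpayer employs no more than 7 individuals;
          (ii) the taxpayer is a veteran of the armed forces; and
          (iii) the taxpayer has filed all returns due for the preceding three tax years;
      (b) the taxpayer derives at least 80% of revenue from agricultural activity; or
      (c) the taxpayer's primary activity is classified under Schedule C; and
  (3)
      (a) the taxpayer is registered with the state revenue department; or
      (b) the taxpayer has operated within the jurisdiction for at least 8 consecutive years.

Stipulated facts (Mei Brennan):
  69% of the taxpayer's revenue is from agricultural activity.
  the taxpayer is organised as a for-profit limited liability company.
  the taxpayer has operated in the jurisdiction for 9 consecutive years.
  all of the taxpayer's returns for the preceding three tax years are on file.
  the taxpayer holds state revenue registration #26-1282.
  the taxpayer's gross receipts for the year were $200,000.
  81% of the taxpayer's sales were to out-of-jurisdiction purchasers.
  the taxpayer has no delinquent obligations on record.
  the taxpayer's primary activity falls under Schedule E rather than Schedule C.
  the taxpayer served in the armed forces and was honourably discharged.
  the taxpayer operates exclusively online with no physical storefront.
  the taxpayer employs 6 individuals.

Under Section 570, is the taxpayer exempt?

(A) receipts ≤ $150,000 — not met.
(B) >40% out-of-jur. sales — holds.
(i) = F OR T = true.
(ii) no delinquency — met.
(iii) not (has storefront) — satisfied.
(a) = T AND T AND T = true.
(b) nonprofit — fails.
(1): T OR F → true.
(i) ≤ 7 employees — holds.
(ii) veteran — satisfied.
(iii) returns current — holds.
(a) = T AND T AND T = true.
(b) ≥80% agricultural — fails.
(c) Schedule C activity — fails.
(2) = T OR F OR F = true.
(a) state-registered — met.
(b) ≥ 8 yrs in jurisdiction — satisfied.
(3) = T OR T = true.
Overall: T AND T AND T → true.

Yes — exempt.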